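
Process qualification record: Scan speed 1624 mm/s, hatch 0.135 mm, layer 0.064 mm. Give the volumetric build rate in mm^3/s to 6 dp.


Rate = 1624 * 0.135 * 0.064 = 14.03136 mm^3/s


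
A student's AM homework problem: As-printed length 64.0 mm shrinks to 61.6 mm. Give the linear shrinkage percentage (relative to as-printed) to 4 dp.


Shrinkage = ((64.0-61.6)/64.0)*100 = 3.75 %


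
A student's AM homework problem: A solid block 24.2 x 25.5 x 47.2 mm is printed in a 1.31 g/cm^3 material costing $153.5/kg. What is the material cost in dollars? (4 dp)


V = 24.2 * 25.5 * 47.2 = 29127.12 mm^3 = 29.12712 cm^3
Mass = 29.12712 * 1.31 / 1000 = 0.03815653 kg
Cost = 0.03815653 * 153.5 = 5.857 $


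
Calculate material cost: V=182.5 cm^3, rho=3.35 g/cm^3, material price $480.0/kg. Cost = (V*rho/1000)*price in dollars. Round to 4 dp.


Mass = 182.5*3.35/1000 = 0.611375 kg
Cost = 0.611375 * 480.0 = 293.46 $


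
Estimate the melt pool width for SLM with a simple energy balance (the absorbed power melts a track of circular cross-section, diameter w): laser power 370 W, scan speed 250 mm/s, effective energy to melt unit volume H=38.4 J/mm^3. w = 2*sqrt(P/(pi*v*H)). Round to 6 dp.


w = 2*sqrt(370/(pi*250*38.4)) = 0.221524 mm


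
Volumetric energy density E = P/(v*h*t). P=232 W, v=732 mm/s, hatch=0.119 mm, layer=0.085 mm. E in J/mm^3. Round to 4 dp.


E = 232 / (732*0.119*0.085) = 31.3337 J/mm^3


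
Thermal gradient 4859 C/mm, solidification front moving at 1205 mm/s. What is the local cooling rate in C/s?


CR = 4859 * 1205 = 5855095 C/s


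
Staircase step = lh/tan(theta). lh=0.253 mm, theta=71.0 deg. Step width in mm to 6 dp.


step = 0.253 / tan(71.0) = 0.087115 mm


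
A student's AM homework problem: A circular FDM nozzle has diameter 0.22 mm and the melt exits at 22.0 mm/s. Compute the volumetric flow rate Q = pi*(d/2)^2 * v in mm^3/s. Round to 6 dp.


A = pi*(0.22/2)^2 = 0.03801327 mm^2
Q = 0.03801327 * 22.0 = 0.836292 mm^3/s


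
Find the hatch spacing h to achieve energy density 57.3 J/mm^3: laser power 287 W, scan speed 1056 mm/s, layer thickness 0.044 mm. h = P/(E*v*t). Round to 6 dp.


h = 287 / (57.3*1056*0.044) = 0.107798 mm


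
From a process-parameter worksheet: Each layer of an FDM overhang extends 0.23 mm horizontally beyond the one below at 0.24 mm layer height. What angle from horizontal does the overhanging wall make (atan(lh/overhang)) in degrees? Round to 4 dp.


angle = atan(0.24/0.23) = 46.2189 degrees


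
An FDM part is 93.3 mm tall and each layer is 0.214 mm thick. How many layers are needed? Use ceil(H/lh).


Layers = ceil(93.3/0.214) = 436


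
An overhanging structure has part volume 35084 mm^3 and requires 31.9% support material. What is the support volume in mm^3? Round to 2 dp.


V_support = 35084 * 0.319 = 11191.8 mm^3


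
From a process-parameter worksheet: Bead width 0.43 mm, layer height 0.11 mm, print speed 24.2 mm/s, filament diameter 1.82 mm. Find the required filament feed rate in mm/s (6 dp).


Q = 0.43 * 0.11 * 24.2 = 1.14466 mm^3/s
A_fil = pi*(1.82/2)^2 = 2.60155288 mm^2
v_feed = 1.14466 / 2.60155288 = 0.439991 mm/s


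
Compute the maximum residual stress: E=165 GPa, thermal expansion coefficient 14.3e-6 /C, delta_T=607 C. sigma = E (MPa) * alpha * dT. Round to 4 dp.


sigma = 165*1000 * 14.3e-6 * 607 = 1432.2165 MPa


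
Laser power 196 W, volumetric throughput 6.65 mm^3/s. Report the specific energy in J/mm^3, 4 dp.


SE = 196 / 6.65 = 29.4737 J/mm^3


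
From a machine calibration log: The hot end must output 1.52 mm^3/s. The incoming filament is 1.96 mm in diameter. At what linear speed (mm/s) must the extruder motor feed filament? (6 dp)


A = pi*(1.96/2)^2 = 3.017186
v = 1.52 / 3.017186 = 0.503781 mm/s


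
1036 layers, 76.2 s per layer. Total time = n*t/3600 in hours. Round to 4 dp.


t = 1036 * 76.2 / 3600 = 21.9287 hrs


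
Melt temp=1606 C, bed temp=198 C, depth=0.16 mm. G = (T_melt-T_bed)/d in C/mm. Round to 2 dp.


G = (1606-198)/0.16 = 8800.0 C/mm


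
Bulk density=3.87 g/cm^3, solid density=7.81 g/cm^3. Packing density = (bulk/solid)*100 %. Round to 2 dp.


Packing = (3.87/7.81)*100 = 49.55 %


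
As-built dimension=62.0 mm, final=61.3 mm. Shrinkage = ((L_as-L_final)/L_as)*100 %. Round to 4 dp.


Shrinkage = ((62.0-61.3)/62.0)*100 = 1.129 %


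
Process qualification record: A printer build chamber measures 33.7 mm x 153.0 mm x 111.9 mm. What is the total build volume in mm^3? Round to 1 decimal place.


V = 33.7 * 153.0 * 111.9 = 576967.6 mm^3


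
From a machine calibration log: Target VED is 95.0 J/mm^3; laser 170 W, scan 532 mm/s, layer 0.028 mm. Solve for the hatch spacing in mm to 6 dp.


h = 170 / (95.0*532*0.028) = 0.120131 mm


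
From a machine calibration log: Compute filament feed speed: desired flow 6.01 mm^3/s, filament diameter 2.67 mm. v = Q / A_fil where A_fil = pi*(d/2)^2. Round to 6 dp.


A = pi*(2.67/2)^2 = 5.599025
v = 6.01 / 5.599025 = 1.073401 mm/s


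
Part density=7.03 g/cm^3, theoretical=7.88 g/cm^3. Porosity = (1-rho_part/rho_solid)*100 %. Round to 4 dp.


Porosity = (1-7.03/7.88)*100 = 10.7868 %


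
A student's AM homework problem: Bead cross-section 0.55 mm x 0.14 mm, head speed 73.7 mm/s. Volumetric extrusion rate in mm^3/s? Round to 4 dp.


Rate = 0.55 * 0.14 * 73.7 = 5.6749 mm^3/s


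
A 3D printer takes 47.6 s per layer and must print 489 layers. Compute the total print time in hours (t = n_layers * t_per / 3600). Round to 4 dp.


t = 489 * 47.6 / 3600 = 6.4657 hrs


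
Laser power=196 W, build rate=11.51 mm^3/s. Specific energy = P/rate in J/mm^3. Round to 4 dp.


SE = 196 / 11.51 = 17.0287 J/mm^3


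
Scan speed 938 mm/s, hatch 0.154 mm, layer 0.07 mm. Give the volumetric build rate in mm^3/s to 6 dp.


Rate = 938 * 0.154 * 0.07 = 10.11164 mm^3/s


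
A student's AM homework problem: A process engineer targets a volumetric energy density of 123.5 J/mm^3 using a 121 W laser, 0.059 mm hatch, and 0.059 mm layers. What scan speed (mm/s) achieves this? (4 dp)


v = 121 / (123.5*0.059*0.059) = 281.4585 mm/s


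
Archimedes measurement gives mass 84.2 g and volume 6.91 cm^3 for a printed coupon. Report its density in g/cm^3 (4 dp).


rho = 84.2 / 6.91 = 12.1852 g/cm^3


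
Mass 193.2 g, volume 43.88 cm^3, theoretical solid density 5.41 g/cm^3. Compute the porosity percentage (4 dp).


rho_part = 193.2 / 43.88 = 4.40291705 g/cm^3
Porosity = (1 - 4.40291705/5.41)*100 = 18.6152 %


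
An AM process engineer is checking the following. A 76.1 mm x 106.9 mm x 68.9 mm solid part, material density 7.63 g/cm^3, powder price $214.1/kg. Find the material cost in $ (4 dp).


V = 76.1 * 106.9 * 68.9 = 560507.701 mm^3 = 560.507701 cm^3
Mass = 560.507701 * 7.63 / 1000 = 4.27667376 kg
Cost = 4.27667376 * 214.1 = 915.6359 $


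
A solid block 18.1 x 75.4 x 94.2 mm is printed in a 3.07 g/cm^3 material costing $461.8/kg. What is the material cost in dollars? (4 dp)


V = 18.1 * 75.4 * 94.2 = 128558.508 mm^3 = 128.558508 cm^3
Mass = 128.558508 * 3.07 / 1000 = 0.39467462 kg
Cost = 0.39467462 * 461.8 = 182.2607 $


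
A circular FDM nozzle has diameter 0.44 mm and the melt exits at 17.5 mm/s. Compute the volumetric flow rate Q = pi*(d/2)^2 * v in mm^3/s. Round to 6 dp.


A = pi*(0.44/2)^2 = 0.15205308 mm^2
Q = 0.15205308 * 17.5 = 2.660929 mm^3/s


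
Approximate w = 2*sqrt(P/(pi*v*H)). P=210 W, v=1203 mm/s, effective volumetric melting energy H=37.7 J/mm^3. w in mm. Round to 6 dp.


w = 2*sqrt(210/(pi*1203*37.7)) = 0.076782 mm


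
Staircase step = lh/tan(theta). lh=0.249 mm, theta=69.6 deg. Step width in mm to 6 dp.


step = 0.249 / tan(69.6) = 0.092602 mm


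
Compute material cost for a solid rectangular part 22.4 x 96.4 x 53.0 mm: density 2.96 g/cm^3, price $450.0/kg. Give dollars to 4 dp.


V = 22.4 * 96.4 * 53.0 = 114446.08 mm^3 = 114.44608 cm^3
Mass = 114.44608 * 2.96 / 1000 = 0.3387604 kg
Cost = 0.3387604 * 450.0 = 152.4422 $


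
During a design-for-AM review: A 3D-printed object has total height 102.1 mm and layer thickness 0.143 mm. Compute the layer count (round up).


Layers = ceil(102.1/0.143) = 714


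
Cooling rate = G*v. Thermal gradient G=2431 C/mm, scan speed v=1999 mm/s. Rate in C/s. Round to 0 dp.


CR = 2431 * 1999 = 4859569 C/s


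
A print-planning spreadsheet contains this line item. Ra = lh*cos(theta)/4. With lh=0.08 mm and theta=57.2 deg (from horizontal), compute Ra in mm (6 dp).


Ra = 0.08 * cos(57.2) / 4 = 0.010834 mm


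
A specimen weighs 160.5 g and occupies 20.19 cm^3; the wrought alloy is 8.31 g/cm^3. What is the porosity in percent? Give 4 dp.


rho_part = 160.5 / 20.19 = 7.94947994 g/cm^3
Porosity = (1 - 7.94947994/8.31)*100 = 4.3384 %


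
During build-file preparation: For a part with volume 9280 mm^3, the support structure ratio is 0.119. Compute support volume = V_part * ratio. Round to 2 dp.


V_support = 9280 * 0.119 = 1104.32 mm^3


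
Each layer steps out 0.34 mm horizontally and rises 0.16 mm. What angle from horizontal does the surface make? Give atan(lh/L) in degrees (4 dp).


angle = atan(0.16/0.34) = 25.2011 degrees


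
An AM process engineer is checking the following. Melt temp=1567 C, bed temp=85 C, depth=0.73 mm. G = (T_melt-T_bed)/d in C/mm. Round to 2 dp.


G = (1567-85)/0.73 = 2030.14 C/mm


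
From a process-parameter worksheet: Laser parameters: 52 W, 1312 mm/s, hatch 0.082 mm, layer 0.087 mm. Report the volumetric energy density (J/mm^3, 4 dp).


E = 52 / (1312*0.082*0.087) = 5.5557 J/mm^3


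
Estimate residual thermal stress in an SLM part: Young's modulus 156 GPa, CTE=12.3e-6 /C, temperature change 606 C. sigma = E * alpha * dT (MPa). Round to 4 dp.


sigma = 156*1000 * 12.3e-6 * 606 = 1162.7928 MPa


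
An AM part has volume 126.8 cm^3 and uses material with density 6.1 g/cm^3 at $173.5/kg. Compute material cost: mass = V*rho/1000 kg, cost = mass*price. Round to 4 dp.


Mass = 126.8*6.1/1000 = 0.77348 kg
Cost = 0.77348 * 173.5 = 134.1988 $


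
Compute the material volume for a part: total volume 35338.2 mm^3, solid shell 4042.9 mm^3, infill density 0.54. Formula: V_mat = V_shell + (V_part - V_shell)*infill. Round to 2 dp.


V_infill = (35338.2 - 4042.9) * 0.54 = 16899.46
V_total = 4042.9 + 16899.46 = 20942.36 mm^3


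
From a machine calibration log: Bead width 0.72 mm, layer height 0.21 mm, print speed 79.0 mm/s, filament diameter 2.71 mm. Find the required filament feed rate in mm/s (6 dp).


Q = 0.72 * 0.21 * 79.0 = 11.9448 mm^3/s
A_fil = pi*(2.71/2)^2 = 5.76804265 mm^2
v_feed = 11.9448 / 5.76804265 = 2.070858 mm/s


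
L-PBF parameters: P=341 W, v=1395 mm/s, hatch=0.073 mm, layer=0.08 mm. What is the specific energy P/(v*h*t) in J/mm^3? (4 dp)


Build rate = 1395 * 0.073 * 0.08 = 8.1468 mm^3/s
SE = 341 / 8.1468 = 41.8569 J/mm^3


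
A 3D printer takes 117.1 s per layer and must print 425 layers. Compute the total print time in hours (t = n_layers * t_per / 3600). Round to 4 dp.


t = 425 * 117.1 / 3600 = 13.8243 hrs


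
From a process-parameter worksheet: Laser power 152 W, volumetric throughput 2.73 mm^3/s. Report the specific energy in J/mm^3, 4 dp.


SE = 152 / 2.73 = 55.6777 J/mm^3


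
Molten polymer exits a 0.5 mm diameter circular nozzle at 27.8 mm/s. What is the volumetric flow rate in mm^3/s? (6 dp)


A = pi*(0.5/2)^2 = 0.19634954 mm^2
Q = 0.19634954 * 27.8 = 5.458517 mm^3/s


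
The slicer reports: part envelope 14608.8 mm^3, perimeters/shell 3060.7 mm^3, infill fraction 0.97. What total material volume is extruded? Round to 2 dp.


V_infill = (14608.8 - 3060.7) * 0.97 = 11201.66
V_total = 3060.7 + 11201.66 = 14262.36 mm^3


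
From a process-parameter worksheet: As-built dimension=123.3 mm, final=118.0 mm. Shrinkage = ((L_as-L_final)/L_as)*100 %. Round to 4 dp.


Shrinkage = ((123.3-118.0)/123.3)*100 = 4.2985 %


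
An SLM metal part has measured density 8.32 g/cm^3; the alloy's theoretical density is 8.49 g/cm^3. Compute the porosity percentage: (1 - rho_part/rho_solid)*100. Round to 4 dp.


Porosity = (1-8.32/8.49)*100 = 2.0024 %


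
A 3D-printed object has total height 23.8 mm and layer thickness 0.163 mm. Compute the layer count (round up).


Layers = ceil(23.8/0.163) = 147


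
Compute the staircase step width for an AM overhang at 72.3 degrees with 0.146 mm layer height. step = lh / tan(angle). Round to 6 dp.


step = 0.146 / tan(72.3) = 0.046595 mm


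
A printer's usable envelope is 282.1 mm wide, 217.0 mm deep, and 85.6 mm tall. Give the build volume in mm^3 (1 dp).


V = 282.1 * 217.0 * 85.6 = 5240063.9 mm^3


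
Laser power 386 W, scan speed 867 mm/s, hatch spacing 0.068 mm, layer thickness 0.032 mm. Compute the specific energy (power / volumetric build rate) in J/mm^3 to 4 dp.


Build rate = 867 * 0.068 * 0.032 = 1.886592 mm^3/s
SE = 386 / 1.886592 = 204.6017 J/mm^3


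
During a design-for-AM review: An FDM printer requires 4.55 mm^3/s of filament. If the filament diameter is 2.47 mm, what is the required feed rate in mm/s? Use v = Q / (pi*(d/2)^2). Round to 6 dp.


A = pi*(2.47/2)^2 = 4.791636
v = 4.55 / 4.791636 = 0.949571 mm/s


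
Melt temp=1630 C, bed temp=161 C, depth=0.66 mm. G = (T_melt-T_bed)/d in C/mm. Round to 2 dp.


G = (1630-161)/0.66 = 2225.76 C/mm


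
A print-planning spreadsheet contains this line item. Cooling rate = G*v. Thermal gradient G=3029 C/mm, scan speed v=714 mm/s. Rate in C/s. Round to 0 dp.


CR = 3029 * 714 = 2162706 C/s


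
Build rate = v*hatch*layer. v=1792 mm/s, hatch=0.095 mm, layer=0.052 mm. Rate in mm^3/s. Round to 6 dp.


Rate = 1792 * 0.095 * 0.052 = 8.85248 mm^3/s


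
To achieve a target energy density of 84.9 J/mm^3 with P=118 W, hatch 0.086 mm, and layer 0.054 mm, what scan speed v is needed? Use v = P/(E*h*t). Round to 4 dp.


v = 118 / (84.9*0.086*0.054) = 299.283 mm/s


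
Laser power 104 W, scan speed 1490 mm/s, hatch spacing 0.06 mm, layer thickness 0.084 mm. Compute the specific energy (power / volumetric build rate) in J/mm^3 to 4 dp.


Build rate = 1490 * 0.06 * 0.084 = 7.5096 mm^3/s
SE = 104 / 7.5096 = 13.8489 J/mm^3


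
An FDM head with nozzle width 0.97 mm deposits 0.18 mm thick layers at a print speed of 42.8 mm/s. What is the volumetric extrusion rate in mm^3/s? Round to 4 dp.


Rate = 0.97 * 0.18 * 42.8 = 7.4729 mm^3/s


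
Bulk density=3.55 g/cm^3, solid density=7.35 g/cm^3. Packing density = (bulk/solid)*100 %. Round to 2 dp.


Packing = (3.55/7.35)*100 = 48.3 %


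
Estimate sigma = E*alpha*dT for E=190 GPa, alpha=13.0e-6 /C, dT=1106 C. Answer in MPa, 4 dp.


sigma = 190*1000 * 13.0e-6 * 1106 = 2731.82 MPa


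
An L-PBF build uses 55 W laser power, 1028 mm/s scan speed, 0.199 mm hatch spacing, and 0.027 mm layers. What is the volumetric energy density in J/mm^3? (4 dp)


E = 55 / (1028*0.199*0.027) = 9.9576 J/mm^3


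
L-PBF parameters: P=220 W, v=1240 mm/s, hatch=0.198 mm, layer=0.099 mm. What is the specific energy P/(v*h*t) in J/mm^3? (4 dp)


Build rate = 1240 * 0.198 * 0.099 = 24.30648 mm^3/s
SE = 220 / 24.30648 = 9.0511 J/mm^3


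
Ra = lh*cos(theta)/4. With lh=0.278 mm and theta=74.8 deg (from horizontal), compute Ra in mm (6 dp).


Ra = 0.278 * cos(74.8) / 4 = 0.018222 mm


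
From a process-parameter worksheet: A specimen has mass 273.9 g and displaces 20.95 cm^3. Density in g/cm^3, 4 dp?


rho = 273.9 / 20.95 = 13.074 g/cm^3


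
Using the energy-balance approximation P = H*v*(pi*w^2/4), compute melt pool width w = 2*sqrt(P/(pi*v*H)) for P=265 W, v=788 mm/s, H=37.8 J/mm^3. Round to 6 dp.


w = 2*sqrt(265/(pi*788*37.8)) = 0.106431 mm


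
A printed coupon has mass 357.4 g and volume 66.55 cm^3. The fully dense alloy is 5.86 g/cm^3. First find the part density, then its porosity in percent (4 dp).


rho_part = 357.4 / 66.55 = 5.3703982 g/cm^3
Porosity = (1 - 5.3703982/5.86)*100 = 8.355 %


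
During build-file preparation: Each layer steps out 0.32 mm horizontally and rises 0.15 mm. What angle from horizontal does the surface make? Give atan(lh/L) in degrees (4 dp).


angle = atan(0.15/0.32) = 25.1148 degrees


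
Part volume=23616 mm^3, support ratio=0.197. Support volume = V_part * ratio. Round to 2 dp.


V_support = 23616 * 0.197 = 4652.35 mm^3


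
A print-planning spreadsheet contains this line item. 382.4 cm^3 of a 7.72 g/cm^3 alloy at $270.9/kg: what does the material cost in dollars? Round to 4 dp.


Mass = 382.4*7.72/1000 = 2.952128 kg
Cost = 2.952128 * 270.9 = 799.7315 $


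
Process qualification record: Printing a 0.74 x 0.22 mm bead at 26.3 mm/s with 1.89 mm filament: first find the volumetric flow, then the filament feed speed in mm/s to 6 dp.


Q = 0.74 * 0.22 * 26.3 = 4.28164 mm^3/s
A_fil = pi*(1.89/2)^2 = 2.80552078 mm^2
v_feed = 4.28164 / 2.80552078 = 1.526148 mm/s


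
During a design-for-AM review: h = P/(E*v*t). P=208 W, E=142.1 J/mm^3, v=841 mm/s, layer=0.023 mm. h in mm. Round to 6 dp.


h = 208 / (142.1*841*0.023) = 0.075674 mm


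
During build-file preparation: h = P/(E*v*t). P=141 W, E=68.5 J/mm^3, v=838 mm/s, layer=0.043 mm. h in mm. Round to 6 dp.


h = 141 / (68.5*838*0.043) = 0.057124 mm


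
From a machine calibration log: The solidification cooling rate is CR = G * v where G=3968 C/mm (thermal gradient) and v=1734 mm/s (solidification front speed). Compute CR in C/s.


CR = 3968 * 1734 = 6880512 C/s


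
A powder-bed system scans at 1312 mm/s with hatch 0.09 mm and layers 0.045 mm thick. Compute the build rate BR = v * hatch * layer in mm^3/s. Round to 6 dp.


Rate = 1312 * 0.09 * 0.045 = 5.3136 mm^3/s


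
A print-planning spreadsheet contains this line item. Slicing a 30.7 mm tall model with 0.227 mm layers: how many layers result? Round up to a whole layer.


Layers = ceil(30.7/0.227) = 136


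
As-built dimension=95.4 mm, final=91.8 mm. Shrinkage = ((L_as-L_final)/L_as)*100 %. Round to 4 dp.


Shrinkage = ((95.4-91.8)/95.4)*100 = 3.7736 %


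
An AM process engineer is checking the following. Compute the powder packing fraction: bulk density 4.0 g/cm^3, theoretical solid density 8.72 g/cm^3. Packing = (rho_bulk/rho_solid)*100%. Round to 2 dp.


Packing = (4.0/8.72)*100 = 45.87 %


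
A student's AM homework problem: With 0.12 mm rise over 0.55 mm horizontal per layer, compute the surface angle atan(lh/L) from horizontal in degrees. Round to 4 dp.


angle = atan(0.12/0.55) = 12.308 degrees


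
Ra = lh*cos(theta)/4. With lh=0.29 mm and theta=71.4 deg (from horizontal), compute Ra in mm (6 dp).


Ra = 0.29 * cos(71.4) / 4 = 0.023125 mm


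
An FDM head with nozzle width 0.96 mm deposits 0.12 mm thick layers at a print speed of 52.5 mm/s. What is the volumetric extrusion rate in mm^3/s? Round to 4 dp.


Rate = 0.96 * 0.12 * 52.5 = 6.048 mm^3/s


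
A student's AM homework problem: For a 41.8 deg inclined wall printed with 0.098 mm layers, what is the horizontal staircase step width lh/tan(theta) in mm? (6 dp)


step = 0.098 / tan(41.8) = 0.109607 mm


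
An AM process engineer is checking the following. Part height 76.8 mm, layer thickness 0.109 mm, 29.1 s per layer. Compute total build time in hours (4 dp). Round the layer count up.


Layers = ceil(76.8/0.109) = 705
t = 705 * 29.1 / 3600 = 5.6988 hrs


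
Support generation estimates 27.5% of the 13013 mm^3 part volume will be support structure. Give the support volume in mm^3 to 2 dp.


V_support = 13013 * 0.275 = 3578.58 mm^3


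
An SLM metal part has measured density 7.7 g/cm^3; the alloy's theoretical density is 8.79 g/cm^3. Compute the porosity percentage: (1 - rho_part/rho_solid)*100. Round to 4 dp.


Porosity = (1-7.7/8.79)*100 = 12.4005 %


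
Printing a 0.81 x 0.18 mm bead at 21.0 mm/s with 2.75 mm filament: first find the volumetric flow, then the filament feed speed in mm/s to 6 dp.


Q = 0.81 * 0.18 * 21.0 = 3.0618 mm^3/s
A_fil = pi*(2.75/2)^2 = 5.93957361 mm^2
v_feed = 3.0618 / 5.93957361 = 0.515492 mm/s


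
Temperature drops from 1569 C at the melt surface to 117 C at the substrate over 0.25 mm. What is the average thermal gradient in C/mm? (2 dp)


G = (1569-117)/0.25 = 5808.0 C/mm


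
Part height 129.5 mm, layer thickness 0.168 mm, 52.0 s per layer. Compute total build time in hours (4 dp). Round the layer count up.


Layers = ceil(129.5/0.168) = 771
t = 771 * 52.0 / 3600 = 11.1367 hrs


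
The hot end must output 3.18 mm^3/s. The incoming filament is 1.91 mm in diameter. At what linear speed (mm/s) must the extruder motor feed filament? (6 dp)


A = pi*(1.91/2)^2 = 2.865211
v = 3.18 / 2.865211 = 1.109866 mm/s


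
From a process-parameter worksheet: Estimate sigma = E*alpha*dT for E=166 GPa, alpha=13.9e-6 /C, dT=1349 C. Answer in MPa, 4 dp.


sigma = 166*1000 * 13.9e-6 * 1349 = 3112.6826 MPa


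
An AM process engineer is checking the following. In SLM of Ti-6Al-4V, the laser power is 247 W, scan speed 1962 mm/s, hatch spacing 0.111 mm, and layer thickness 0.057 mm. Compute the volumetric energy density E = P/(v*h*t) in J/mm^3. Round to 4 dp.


E = 247 / (1962*0.111*0.057) = 19.8976 J/mm^3


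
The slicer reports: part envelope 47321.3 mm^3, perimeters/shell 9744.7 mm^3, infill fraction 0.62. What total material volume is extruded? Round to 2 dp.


V_infill = (47321.3 - 9744.7) * 0.62 = 23297.49
V_total = 9744.7 + 23297.49 = 33042.19 mm^3


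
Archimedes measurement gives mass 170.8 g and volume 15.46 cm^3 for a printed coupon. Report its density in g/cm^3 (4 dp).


rho = 170.8 / 15.46 = 11.0479 g/cm^3


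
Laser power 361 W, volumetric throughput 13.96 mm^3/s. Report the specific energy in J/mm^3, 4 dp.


SE = 361 / 13.96 = 25.8596 J/mm^3


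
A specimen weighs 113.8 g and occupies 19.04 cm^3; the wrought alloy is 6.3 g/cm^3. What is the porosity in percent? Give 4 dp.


rho_part = 113.8 / 19.04 = 5.97689076 g/cm^3
Porosity = (1 - 5.97689076/6.3)*100 = 5.1287 %


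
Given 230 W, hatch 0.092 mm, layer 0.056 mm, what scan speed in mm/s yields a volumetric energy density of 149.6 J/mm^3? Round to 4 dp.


v = 230 / (149.6*0.092*0.056) = 298.4148 mm/s


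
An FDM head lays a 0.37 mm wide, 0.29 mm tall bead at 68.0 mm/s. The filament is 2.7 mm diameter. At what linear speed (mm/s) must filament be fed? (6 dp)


Q = 0.37 * 0.29 * 68.0 = 7.2964 mm^3/s
A_fil = pi*(2.7/2)^2 = 5.72555261 mm^2
v_feed = 7.2964 / 5.72555261 = 1.274357 mm/s


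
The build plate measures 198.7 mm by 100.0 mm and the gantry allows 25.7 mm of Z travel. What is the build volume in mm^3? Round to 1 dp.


V = 198.7 * 100.0 * 25.7 = 510659.0 mm^3


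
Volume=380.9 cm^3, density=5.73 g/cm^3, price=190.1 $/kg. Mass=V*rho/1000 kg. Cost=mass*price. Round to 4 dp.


Mass = 380.9*5.73/1000 = 2.182557 kg
Cost = 2.182557 * 190.1 = 414.9041 $


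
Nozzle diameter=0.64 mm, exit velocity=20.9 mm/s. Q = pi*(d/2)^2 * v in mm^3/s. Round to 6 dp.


A = pi*(0.64/2)^2 = 0.32169909 mm^2
Q = 0.32169909 * 20.9 = 6.723511 mm^3/s


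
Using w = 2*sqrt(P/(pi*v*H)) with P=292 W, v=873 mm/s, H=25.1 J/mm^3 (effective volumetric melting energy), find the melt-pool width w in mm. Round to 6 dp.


w = 2*sqrt(292/(pi*873*25.1)) = 0.130257 mm


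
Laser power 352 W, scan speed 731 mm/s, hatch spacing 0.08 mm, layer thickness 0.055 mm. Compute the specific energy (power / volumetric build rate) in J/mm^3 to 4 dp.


Build rate = 731 * 0.08 * 0.055 = 3.2164 mm^3/s
SE = 352 / 3.2164 = 109.4391 J/mm^3


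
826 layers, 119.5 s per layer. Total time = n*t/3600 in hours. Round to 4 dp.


t = 826 * 119.5 / 3600 = 27.4186 hrs


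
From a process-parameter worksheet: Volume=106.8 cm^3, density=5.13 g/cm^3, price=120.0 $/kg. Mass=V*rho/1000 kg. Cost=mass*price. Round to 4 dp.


Mass = 106.8*5.13/1000 = 0.547884 kg
Cost = 0.547884 * 120.0 = 65.7461 $


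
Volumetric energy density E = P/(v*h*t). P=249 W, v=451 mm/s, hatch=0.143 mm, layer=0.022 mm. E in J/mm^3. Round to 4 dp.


E = 249 / (451*0.143*0.022) = 175.4947 J/mm^3


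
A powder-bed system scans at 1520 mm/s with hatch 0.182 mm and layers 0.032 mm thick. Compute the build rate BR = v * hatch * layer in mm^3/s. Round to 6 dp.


Rate = 1520 * 0.182 * 0.032 = 8.85248 mm^3/s


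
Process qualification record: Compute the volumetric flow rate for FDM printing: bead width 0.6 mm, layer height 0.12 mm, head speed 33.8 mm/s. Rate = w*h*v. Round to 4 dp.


Rate = 0.6 * 0.12 * 33.8 = 2.4336 mm^3/s


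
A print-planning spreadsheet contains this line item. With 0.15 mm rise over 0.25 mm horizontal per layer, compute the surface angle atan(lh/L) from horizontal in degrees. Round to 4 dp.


angle = atan(0.15/0.25) = 30.9638 degrees


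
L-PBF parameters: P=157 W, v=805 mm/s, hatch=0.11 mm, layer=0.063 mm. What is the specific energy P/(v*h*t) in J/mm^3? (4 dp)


Build rate = 805 * 0.11 * 0.063 = 5.57865 mm^3/s
SE = 157 / 5.57865 = 28.143 J/mm^3


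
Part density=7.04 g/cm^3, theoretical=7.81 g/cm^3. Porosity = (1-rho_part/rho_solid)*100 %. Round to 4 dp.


Porosity = (1-7.04/7.81)*100 = 9.8592 %


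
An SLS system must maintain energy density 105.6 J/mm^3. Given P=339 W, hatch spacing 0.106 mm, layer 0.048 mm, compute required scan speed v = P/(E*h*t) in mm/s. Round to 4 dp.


v = 339 / (105.6*0.106*0.048) = 630.9409 mm/s


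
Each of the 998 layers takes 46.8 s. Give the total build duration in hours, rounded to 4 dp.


t = 998 * 46.8 / 3600 = 12.974 hrs


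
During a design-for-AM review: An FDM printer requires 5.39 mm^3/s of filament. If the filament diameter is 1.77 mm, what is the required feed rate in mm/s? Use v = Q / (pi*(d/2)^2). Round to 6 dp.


A = pi*(1.77/2)^2 = 2.460574
v = 5.39 / 2.460574 = 2.190546 mm/s


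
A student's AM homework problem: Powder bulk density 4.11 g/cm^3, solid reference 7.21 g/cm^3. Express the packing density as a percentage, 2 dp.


Packing = (4.11/7.21)*100 = 57.0 %


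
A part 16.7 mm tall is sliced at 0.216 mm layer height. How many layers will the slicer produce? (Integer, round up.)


Layers = ceil(16.7/0.216) = 78


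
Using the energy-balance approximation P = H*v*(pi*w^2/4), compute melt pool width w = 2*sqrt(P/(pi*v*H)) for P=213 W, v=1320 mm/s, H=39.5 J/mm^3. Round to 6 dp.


w = 2*sqrt(213/(pi*1320*39.5)) = 0.072121 mm


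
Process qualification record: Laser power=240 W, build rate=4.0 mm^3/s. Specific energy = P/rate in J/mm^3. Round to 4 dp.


SE = 240 / 4.0 = 60.0 J/mm^3


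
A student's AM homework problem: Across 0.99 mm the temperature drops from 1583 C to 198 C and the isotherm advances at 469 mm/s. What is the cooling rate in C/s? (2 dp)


G = (1583-198)/0.99 = 1398.98989899 C/mm
CR = 1398.98989899 * 469 = 656126.26 C/s


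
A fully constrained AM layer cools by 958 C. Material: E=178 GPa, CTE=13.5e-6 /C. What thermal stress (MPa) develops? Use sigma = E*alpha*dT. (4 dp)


sigma = 178*1000 * 13.5e-6 * 958 = 2302.074 MPa


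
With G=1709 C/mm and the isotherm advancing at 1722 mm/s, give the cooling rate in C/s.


CR = 1709 * 1722 = 2942898 C/s


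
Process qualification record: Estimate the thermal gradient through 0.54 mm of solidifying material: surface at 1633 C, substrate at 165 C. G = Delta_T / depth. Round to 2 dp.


G = (1633-165)/0.54 = 2718.52 C/mm


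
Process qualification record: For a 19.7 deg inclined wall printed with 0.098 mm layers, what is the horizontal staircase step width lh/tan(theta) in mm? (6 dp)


step = 0.098 / tan(19.7) = 0.273703 mm


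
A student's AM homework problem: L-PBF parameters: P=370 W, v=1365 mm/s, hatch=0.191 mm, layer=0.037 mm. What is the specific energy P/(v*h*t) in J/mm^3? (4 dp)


Build rate = 1365 * 0.191 * 0.037 = 9.646455 mm^3/s
SE = 370 / 9.646455 = 38.3561 J/mm^3


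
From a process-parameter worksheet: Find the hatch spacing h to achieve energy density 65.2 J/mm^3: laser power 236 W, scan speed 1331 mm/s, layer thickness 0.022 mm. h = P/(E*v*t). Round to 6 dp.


h = 236 / (65.2*1331*0.022) = 0.123613 mm


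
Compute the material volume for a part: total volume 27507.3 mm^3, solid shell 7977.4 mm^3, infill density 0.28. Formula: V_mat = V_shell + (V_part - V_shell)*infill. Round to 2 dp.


V_infill = (27507.3 - 7977.4) * 0.28 = 5468.37
V_total = 7977.4 + 5468.37 = 13445.77 mm^3


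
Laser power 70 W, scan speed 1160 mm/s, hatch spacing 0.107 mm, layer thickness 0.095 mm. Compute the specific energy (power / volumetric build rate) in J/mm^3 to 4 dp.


Build rate = 1160 * 0.107 * 0.095 = 11.7914 mm^3/s
SE = 70 / 11.7914 = 5.9365 J/mm^3


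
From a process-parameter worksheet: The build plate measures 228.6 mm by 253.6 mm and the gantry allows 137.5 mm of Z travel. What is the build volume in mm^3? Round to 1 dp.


V = 228.6 * 253.6 * 137.5 = 7971282.0 mm^3


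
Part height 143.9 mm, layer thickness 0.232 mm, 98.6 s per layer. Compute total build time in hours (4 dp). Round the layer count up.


Layers = ceil(143.9/0.232) = 621
t = 621 * 98.6 / 3600 = 17.0085 hrs


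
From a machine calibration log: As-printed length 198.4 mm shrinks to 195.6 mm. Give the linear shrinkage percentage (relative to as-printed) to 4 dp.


Shrinkage = ((198.4-195.6)/198.4)*100 = 1.4113 %


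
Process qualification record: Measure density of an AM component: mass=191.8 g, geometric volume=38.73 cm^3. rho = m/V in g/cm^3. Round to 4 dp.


rho = 191.8 / 38.73 = 4.9522 g/cm^3


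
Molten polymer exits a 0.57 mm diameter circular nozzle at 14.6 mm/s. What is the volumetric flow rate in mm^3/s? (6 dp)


A = pi*(0.57/2)^2 = 0.25517586 mm^2
Q = 0.25517586 * 14.6 = 3.725568 mm^3/s


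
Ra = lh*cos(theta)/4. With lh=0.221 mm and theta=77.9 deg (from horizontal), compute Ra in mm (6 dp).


Ra = 0.221 * cos(77.9) / 4 = 0.011581 mm


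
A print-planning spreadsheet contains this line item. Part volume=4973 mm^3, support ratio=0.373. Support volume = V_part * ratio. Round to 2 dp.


V_support = 4973 * 0.373 = 1854.93 mm^3


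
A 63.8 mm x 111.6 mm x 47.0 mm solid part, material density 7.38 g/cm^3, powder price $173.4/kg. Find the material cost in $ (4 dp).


V = 63.8 * 111.6 * 47.0 = 334643.76 mm^3 = 334.64376 cm^3
Mass = 334.64376 * 7.38 / 1000 = 2.46967095 kg
Cost = 2.46967095 * 173.4 = 428.2409 $


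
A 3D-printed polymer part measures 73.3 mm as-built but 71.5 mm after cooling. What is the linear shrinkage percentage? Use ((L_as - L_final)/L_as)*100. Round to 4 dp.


Shrinkage = ((73.3-71.5)/73.3)*100 = 2.4557 %


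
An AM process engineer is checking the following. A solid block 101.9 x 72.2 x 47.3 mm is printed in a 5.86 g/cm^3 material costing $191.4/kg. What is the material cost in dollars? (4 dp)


V = 101.9 * 72.2 * 47.3 = 347994.614 mm^3 = 347.994614 cm^3
Mass = 347.994614 * 5.86 / 1000 = 2.03924844 kg
Cost = 2.03924844 * 191.4 = 390.3122 $


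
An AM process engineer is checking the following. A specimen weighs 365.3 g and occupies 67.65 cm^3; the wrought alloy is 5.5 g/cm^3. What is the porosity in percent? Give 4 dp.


rho_part = 365.3 / 67.65 = 5.39985218 g/cm^3
Porosity = (1 - 5.39985218/5.5)*100 = 1.8209 %


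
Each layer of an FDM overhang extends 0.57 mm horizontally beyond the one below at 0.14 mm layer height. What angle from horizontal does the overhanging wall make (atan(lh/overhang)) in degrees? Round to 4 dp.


angle = atan(0.14/0.57) = 13.7995 degrees


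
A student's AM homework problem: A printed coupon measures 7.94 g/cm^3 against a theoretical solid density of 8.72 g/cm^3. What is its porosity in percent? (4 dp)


Porosity = (1-7.94/8.72)*100 = 8.945 %


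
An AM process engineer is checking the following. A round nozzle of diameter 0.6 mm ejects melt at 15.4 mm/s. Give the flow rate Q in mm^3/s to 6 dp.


A = pi*(0.6/2)^2 = 0.28274334 mm^2
Q = 0.28274334 * 15.4 = 4.354247 mm^3/s


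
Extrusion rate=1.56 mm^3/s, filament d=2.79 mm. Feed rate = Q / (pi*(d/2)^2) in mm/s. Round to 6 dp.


A = pi*(2.79/2)^2 = 6.113618
v = 1.56 / 6.113618 = 0.255168 mm/s


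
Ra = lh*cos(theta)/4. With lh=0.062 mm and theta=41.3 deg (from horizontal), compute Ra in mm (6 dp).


Ra = 0.062 * cos(41.3) / 4 = 0.011645 mm


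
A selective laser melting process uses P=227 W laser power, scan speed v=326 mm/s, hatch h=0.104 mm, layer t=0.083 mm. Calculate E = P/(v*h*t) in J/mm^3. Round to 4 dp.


E = 227 / (326*0.104*0.083) = 80.6672 J/mm^3


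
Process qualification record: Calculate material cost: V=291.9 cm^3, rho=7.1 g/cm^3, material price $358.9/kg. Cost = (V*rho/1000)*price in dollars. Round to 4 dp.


Mass = 291.9*7.1/1000 = 2.07249 kg
Cost = 2.07249 * 358.9 = 743.8167 $


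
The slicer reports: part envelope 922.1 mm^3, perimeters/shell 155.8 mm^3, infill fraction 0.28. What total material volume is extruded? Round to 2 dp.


V_infill = (922.1 - 155.8) * 0.28 = 214.56
V_total = 155.8 + 214.56 = 370.36 mm^3


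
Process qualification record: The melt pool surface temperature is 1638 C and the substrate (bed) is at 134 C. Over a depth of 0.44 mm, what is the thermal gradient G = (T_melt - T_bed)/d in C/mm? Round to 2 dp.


G = (1638-134)/0.44 = 3418.18 C/mm


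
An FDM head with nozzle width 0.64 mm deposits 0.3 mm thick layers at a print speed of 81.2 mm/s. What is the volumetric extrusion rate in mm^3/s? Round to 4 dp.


Rate = 0.64 * 0.3 * 81.2 = 15.5904 mm^3/s


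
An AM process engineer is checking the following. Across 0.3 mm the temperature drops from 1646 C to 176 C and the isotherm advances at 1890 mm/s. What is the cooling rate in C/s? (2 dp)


G = (1646-176)/0.3 = 4900.0 C/mm
CR = 4900.0 * 1890 = 9261000.0 C/s


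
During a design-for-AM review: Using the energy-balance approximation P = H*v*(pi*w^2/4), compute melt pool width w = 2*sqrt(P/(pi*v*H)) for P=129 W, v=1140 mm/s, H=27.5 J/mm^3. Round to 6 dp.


w = 2*sqrt(129/(pi*1140*27.5)) = 0.072382 mm


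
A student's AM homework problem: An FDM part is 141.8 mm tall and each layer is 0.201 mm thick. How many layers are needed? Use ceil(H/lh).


Layers = ceil(141.8/0.201) = 706


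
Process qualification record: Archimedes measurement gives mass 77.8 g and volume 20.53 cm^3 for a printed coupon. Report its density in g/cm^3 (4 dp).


rho = 77.8 / 20.53 = 3.7896 g/cm^3


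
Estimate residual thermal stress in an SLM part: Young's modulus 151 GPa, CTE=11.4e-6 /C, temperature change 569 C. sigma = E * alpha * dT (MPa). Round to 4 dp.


sigma = 151*1000 * 11.4e-6 * 569 = 979.4766 MPa


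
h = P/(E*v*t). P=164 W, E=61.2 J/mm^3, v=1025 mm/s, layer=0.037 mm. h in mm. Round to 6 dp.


h = 164 / (61.2*1025*0.037) = 0.070659 mm


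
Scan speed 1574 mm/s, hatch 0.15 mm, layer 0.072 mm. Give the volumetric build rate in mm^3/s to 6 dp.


Rate = 1574 * 0.15 * 0.072 = 16.9992 mm^3/s


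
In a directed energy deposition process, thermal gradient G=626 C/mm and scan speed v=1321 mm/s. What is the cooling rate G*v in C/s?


CR = 626 * 1321 = 826946 C/s


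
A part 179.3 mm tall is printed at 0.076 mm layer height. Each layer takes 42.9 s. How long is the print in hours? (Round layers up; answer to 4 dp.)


Layers = ceil(179.3/0.076) = 2360
t = 2360 * 42.9 / 3600 = 28.1233 hrs


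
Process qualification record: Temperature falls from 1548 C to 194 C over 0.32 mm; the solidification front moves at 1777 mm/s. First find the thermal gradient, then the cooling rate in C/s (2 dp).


G = (1548-194)/0.32 = 4231.25 C/mm
CR = 4231.25 * 1777 = 7518931.25 C/s


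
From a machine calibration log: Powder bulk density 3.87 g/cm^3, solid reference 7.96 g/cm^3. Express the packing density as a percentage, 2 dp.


Packing = (3.87/7.96)*100 = 48.62 %


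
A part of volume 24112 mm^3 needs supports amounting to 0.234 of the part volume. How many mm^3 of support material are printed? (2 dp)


V_support = 24112 * 0.234 = 5642.21 mm^3


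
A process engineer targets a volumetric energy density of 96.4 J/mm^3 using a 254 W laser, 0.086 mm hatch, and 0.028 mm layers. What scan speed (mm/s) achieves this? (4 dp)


v = 254 / (96.4*0.086*0.028) = 1094.2088 mm/s


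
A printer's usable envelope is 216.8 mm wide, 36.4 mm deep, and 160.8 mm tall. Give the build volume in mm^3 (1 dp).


V = 216.8 * 36.4 * 160.8 = 1268956.4 mm^3


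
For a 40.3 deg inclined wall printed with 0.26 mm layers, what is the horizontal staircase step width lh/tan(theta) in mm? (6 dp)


step = 0.26 / tan(40.3) = 0.306581 mm


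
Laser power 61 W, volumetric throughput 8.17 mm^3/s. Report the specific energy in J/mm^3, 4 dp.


SE = 61 / 8.17 = 7.4663 J/mm^3


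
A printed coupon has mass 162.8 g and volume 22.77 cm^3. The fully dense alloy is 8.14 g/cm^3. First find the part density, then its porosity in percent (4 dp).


rho_part = 162.8 / 22.77 = 7.14975845 g/cm^3
Porosity = (1 - 7.14975845/8.14)*100 = 12.1651 %


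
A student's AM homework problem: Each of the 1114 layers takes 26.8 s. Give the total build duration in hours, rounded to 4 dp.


t = 1114 * 26.8 / 3600 = 8.2931 hrs


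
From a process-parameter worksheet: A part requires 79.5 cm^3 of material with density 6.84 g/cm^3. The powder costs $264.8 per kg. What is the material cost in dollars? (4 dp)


Mass = 79.5*6.84/1000 = 0.54378 kg
Cost = 0.54378 * 264.8 = 143.9929 $


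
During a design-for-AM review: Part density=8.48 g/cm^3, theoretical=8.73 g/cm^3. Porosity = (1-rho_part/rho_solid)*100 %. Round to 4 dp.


Porosity = (1-8.48/8.73)*100 = 2.8637 %


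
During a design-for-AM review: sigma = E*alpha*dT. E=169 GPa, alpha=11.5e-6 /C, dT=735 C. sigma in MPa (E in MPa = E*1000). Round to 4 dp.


sigma = 169*1000 * 11.5e-6 * 735 = 1428.4725 MPa


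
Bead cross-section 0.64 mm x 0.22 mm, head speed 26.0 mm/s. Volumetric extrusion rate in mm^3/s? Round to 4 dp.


Rate = 0.64 * 0.22 * 26.0 = 3.6608 mm^3/s


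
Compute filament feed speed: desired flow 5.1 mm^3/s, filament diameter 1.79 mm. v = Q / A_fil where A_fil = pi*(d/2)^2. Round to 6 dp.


A = pi*(1.79/2)^2 = 2.516494
v = 5.1 / 2.516494 = 2.026629 mm/s


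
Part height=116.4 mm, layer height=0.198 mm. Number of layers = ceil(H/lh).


Layers = ceil(116.4/0.198) = 588


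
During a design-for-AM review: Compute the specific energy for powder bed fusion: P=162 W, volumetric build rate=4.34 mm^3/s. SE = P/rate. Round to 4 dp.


SE = 162 / 4.34 = 37.3272 J/mm^3


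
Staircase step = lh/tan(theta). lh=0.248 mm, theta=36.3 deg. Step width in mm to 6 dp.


step = 0.248 / tan(36.3) = 0.337611 mm


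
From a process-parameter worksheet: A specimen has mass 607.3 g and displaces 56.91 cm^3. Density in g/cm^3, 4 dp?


rho = 607.3 / 56.91 = 10.6712 g/cm^3


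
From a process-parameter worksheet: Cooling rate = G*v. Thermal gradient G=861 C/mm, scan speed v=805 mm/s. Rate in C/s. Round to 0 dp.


CR = 861 * 805 = 693105 C/s


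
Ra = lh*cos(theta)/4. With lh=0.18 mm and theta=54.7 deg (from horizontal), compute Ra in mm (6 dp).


Ra = 0.18 * cos(54.7) / 4 = 0.026004 mm


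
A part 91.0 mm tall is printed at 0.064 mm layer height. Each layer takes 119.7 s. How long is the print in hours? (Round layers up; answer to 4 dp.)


Layers = ceil(91.0/0.064) = 1422
t = 1422 * 119.7 / 3600 = 47.2815 hrs


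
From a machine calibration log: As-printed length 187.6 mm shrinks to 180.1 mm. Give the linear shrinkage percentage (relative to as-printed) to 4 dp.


Shrinkage = ((187.6-180.1)/187.6)*100 = 3.9979 %
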